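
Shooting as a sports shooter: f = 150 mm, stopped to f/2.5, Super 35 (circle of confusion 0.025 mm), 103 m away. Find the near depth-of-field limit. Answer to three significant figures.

Hyperfocal distance H = f²/(N·c) + f = 150²/(2.5 × 0.025) + 150 = 22500/0.0625 + 150 ≈ 360150.0 mm ≈ 360.1 m.
Near limit Dn = s·(H − f)/(H + s − 2f) = 103000 × (360150.0 − 150) / (360150.0 + 103000 − 2 × 150) = 103000 × 360000.0 / 462850.0 ≈ 80112 mm ≈ 80.1 m.

80.1 m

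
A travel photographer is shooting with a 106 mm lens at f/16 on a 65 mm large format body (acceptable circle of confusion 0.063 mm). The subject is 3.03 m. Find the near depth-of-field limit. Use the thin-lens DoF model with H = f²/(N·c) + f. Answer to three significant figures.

2.40 m

Hyperfocal distance H = f²/(N·c) + f = 106²/(16 × 0.063) + 106 = 11236/1.008 + 106 ≈ 11252.8 mm ≈ 11.25 m.
Near limit Dn = s·(H − f)/(H + s − 2f) = 3030 × (11252.8 − 106) / (11252.8 + 3030 − 2 × 106) = 3030 × 11146.8 / 14070.8 ≈ 2400.3 mm ≈ 2.40 m.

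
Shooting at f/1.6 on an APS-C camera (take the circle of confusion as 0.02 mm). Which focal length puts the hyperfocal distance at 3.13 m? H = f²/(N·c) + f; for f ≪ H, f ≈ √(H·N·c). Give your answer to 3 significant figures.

9.99 mm

From H = f²/(N·c) + f, with f ≪ H: f ≈ √(H·N·c) = √(3130 × 1.6 × 0.02) = √100.16 ≈ 10.01 mm.
Exact: f² + N·c·f − N·c·H = 0 ⇒ f = (−N·c + √((N·c)² + 4·N·c·H))/2 = (−0.032 + √400.64)/2 ≈ 9.9920 mm ≈ 9.99 mm.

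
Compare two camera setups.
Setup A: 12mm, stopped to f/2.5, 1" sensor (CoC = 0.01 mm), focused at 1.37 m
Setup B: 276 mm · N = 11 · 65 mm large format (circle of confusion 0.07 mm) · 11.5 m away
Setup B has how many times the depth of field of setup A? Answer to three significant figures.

3.86

Setup A: H = 12²/(2.5×0.01) + 12 ≈ 5772.0 mm; DoF = Df − Dn = 1792.64 − 1108.63 ≈ 684.01 mm.
Setup B: H = 276²/(11×0.07) + 276 ≈ 99205.9 mm; DoF = Df − Dn = 12971.7 − 10328.2 ≈ 2643.5 mm.
Ratio = 2643.5 / 684.01 ≈ 3.86.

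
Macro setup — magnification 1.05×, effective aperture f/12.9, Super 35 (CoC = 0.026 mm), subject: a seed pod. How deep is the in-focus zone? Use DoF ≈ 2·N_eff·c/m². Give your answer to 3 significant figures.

At magnification m, DoF ≈ 2·N_eff·c/m² = 2 × 12.9 × 0.026 / 1.05² = 0.6708 / 1.103 ≈ 0.608 mm.

0.608 mm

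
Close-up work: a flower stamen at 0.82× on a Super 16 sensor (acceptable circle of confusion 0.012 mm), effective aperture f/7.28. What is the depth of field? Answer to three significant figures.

At magnification m, DoF ≈ 2·N_eff·c/m² = 2 × 7.28 × 0.012 / 0.82² = 0.1747 / 0.6724 ≈ 0.26 mm.

0.260 mm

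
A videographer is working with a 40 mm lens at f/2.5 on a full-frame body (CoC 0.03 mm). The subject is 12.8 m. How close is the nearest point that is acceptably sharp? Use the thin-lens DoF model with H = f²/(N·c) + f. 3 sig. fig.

8.01 m

Hyperfocal distance H = f²/(N·c) + f = 40²/(2.5 × 0.03) + 40 = 1600/0.075 + 40 ≈ 21373.3 mm ≈ 21.37 m.
Near limit Dn = s·(H − f)/(H + s − 2f) = 12800 × (21373.3 − 40) / (21373.3 + 12800 − 2 × 40) = 12800 × 21333.3 / 34093.3 ≈ 8009.4 mm ≈ 8.01 m.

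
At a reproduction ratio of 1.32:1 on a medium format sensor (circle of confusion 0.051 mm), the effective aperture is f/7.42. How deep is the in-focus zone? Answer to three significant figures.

At magnification m, DoF ≈ 2·N_eff·c/m² = 2 × 7.42 × 0.051 / 1.32² = 0.7568 / 1.742 ≈ 0.434 mm.

0.434 mm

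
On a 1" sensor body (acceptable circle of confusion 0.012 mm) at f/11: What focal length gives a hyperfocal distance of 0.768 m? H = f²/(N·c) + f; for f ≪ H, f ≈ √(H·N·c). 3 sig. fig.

10.0 mm

From H = f²/(N·c) + f, with f ≪ H: f ≈ √(H·N·c) = √(768 × 11 × 0.012) = √101.38 ≈ 10.07 mm.
Exact: f² + N·c·f − N·c·H = 0 ⇒ f = (−N·c + √((N·c)² + 4·N·c·H))/2 = (−0.132 + √405.52)/2 ≈ 10.003 mm ≈ 10.0 mm.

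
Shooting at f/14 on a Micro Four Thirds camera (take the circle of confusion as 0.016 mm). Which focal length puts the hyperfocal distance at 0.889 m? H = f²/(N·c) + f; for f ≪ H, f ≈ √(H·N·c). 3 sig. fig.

From H = f²/(N·c) + f, with f ≪ H: f ≈ √(H·N·c) = √(889 × 14 × 0.016) = √199.14 ≈ 14.11 mm.
Exact: f² + N·c·f − N·c·H = 0 ⇒ f = (−N·c + √((N·c)² + 4·N·c·H))/2 = (−0.224 + √796.59)/2 ≈ 14.000 mm ≈ 14.0 mm.

14.0 mm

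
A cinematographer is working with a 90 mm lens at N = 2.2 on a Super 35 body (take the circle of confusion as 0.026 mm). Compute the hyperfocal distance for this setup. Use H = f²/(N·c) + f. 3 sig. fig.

Hyperfocal distance H = f²/(N·c) + f = 90²/(2.2 × 0.026) + 90 = 8100/0.0572 + 90 ≈ 141698.4 mm ≈ 142 m.

142 m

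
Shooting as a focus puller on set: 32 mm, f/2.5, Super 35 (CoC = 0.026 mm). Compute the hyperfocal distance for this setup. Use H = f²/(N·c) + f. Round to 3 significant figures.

15.8 m

Hyperfocal distance H = f²/(N·c) + f = 32²/(2.5 × 0.026) + 32 = 1024/0.065 + 32 ≈ 15785.8 mm ≈ 15.8 m.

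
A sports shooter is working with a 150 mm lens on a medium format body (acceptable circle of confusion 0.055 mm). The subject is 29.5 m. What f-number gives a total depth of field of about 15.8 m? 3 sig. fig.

Write h = H − f = f²/(N·c). The thin-lens limits are Dn = s·h/(h + (s−f)) and Df = s·h/(h − (s−f)), so DoF = Df − Dn = 2·s·(s−f)·h / (h² − (s−f)²).
That is a quadratic in h: DoF·h² − 2·s·(s−f)·h − DoF·(s−f)² = 0 ⇒ h = (s−f)·(s + √(s² + DoF²)) / DoF = 29350 × (29500 + √(29500² + 15800²)) / 15800 = 29350 × (29500 + 33464.8) / 15800 ≈ 116963 mm.
Then N = f²/(c·h) = 150² / (0.055 × 116963) = 22500 / 6433.0 ≈ 3.50.

f/3.50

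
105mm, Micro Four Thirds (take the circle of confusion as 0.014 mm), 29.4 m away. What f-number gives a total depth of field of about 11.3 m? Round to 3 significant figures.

f/4.99

Write h = H − f = f²/(N·c). The thin-lens limits are Dn = s·h/(h + (s−f)) and Df = s·h/(h − (s−f)), so DoF = Df − Dn = 2·s·(s−f)·h / (h² − (s−f)²).
That is a quadratic in h: DoF·h² − 2·s·(s−f)·h − DoF·(s−f)² = 0 ⇒ h = (s−f)·(s + √(s² + DoF²)) / DoF = 29295 × (29400 + √(29400² + 11300²)) / 11300 = 29295 × (29400 + 31496.8) / 11300 ≈ 157874 mm.
Then N = f²/(c·h) = 105² / (0.014 × 157874) = 11025 / 2210.2 ≈ 4.99.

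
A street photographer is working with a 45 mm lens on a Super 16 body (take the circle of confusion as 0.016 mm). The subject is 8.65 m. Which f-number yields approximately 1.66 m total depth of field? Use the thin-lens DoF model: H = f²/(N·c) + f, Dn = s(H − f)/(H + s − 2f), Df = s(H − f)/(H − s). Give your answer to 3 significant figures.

f/1.40

Write h = H − f = f²/(N·c). The thin-lens limits are Dn = s·h/(h + (s−f)) and Df = s·h/(h − (s−f)), so DoF = Df − Dn = 2·s·(s−f)·h / (h² − (s−f)²).
That is a quadratic in h: DoF·h² − 2·s·(s−f)·h − DoF·(s−f)² = 0 ⇒ h = (s−f)·(s + √(s² + DoF²)) / DoF = 8605 × (8650 + √(8650² + 1660²)) / 1660 = 8605 × (8650 + 8807.84) / 1660 ≈ 90497 mm.
Then N = f²/(c·h) = 45² / (0.016 × 90497) = 2025 / 1447.9 ≈ 1.40.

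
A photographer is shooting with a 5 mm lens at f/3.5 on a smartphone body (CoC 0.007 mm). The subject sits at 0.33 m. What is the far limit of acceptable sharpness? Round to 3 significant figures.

Hyperfocal distance H = f²/(N·c) + f = 5²/(3.5 × 0.007) + 5 = 25/0.0245 + 5 ≈ 1025.4 mm ≈ 1.025 m.
Far limit Df = s·(H − f)/(H − s) = 330 × (1025.4 − 5) / (1025.4 − 330) = 330 × 1020.4 / 695.4 ≈ 484.23 mm.

484 mm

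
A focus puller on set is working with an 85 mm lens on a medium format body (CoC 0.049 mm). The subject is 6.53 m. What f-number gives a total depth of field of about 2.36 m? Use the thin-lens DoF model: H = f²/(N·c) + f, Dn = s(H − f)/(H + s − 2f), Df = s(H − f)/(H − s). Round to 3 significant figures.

Write h = H − f = f²/(N·c). The thin-lens limits are Dn = s·h/(h + (s−f)) and Df = s·h/(h − (s−f)), so DoF = Df − Dn = 2·s·(s−f)·h / (h² − (s−f)²).
That is a quadratic in h: DoF·h² − 2·s·(s−f)·h − DoF·(s−f)² = 0 ⇒ h = (s−f)·(s + √(s² + DoF²)) / DoF = 6445 × (6530 + √(6530² + 2360²)) / 2360 = 6445 × (6530 + 6943.38) / 2360 ≈ 36795 mm.
Then N = f²/(c·h) = 85² / (0.049 × 36795) = 7225 / 1802.9 ≈ 4.01.

f/4.01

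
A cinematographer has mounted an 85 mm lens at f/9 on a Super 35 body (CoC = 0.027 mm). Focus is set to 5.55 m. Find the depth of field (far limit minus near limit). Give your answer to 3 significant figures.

Hyperfocal distance H = f²/(N·c) + f = 85²/(9 × 0.027) + 85 = 7225/0.243 + 85 ≈ 29817.5 mm ≈ 29.82 m.
Near limit Dn = s·(H − f)/(H + s − 2f) = 5550 × (29817.5 − 85) / (29817.5 + 5550 − 2 × 85) = 5550 × 29732.5 / 35197.5 ≈ 4688.3 mm.
Far limit Df = s·(H − f)/(H − s) = 5550 × (29817.5 − 85) / (29817.5 − 5550) = 5550 × 29732.5 / 24267.5 ≈ 6799.9 mm.
Depth of field = Df − Dn = 6799.9 − 4688.3 ≈ 2111.6 mm ≈ 2.11 m.

2.11 m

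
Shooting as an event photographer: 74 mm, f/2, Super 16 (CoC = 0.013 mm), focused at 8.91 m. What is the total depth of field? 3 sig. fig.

0.749 m

Hyperfocal distance H = f²/(N·c) + f = 74²/(2 × 0.013) + 74 = 5476/0.026 + 74 ≈ 210689.4 mm ≈ 210.7 m.
Near limit Dn = s·(H − f)/(H + s − 2f) = 8910 × (210689.4 − 74) / (210689.4 + 8910 − 2 × 74) = 8910 × 210615.4 / 219451.4 ≈ 8551.25 mm.
Far limit Df = s·(H − f)/(H − s) = 8910 × (210689.4 − 74) / (210689.4 − 8910) = 8910 × 210615.4 / 201779.4 ≈ 9300.17 mm.
Depth of field = Df − Dn = 9300.17 − 8551.25 ≈ 748.92 mm ≈ 0.749 m.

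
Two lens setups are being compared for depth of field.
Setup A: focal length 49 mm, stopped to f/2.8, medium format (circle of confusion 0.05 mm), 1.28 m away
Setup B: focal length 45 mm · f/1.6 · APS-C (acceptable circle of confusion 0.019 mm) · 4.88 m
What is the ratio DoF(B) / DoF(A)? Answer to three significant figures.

Setup A: H = 49²/(2.8×0.05) + 49 ≈ 17199.0 mm; DoF = Df − Dn = 1378.98 − 1194.28 ≈ 184.70 mm.
Setup B: H = 45²/(1.6×0.019) + 45 ≈ 66656.8 mm; DoF = Df − Dn = 5261.94 − 4549.76 ≈ 712.18 mm.
Ratio = 712.18 / 184.70 ≈ 3.86.

3.86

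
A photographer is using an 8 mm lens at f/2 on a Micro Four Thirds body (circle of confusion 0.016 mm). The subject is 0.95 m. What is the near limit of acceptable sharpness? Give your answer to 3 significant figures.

Hyperfocal distance H = f²/(N·c) + f = 8²/(2 × 0.016) + 8 = 64/0.032 + 8 ≈ 2008.0 mm ≈ 2.008 m.
Near limit Dn = s·(H − f)/(H + s − 2f) = 950 × (2008.0 − 8) / (2008.0 + 950 − 2 × 8) = 950 × 2000.0 / 2942.0 ≈ 645.82 mm ≈ 0.646 m.

0.646 m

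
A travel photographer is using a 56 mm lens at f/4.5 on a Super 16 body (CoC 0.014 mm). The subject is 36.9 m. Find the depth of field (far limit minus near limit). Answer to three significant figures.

Hyperfocal distance H = f²/(N·c) + f = 56²/(4.5 × 0.014) + 56 = 3136/0.063 + 56 ≈ 49833.8 mm ≈ 49.83 m.
Near limit Dn = s·(H − f)/(H + s − 2f) = 36900 × (49833.8 − 56) / (49833.8 + 36900 − 2 × 56) = 36900 × 49777.8 / 86621.8 ≈ 21205 mm.
Far limit Df = s·(H − f)/(H − s) = 36900 × (49833.8 − 56) / (49833.8 − 36900) = 36900 × 49777.8 / 12933.8 ≈ 142016 mm.
Depth of field = Df − Dn = 142016 − 21205 ≈ 120811 mm ≈ 121 m.

121 m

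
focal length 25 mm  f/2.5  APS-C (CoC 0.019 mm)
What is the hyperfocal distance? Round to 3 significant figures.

Hyperfocal distance H = f²/(N·c) + f = 25²/(2.5 × 0.019) + 25 = 625/0.0475 + 25 ≈ 13182.9 mm ≈ 13.2 m.

13.2 m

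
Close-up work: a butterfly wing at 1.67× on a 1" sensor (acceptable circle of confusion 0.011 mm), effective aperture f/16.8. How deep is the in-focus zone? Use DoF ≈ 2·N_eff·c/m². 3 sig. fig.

At magnification m, DoF ≈ 2·N_eff·c/m² = 2 × 16.8 × 0.011 / 1.67² = 0.3696 / 2.789 ≈ 0.133 mm.

0.133 mm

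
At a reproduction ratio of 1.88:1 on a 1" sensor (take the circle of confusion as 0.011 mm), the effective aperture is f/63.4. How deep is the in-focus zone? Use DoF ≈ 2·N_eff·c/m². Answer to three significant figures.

0.395 mm

At magnification m, DoF ≈ 2·N_eff·c/m² = 2 × 63.4 × 0.011 / 1.88² = 1.395 / 3.534 ≈ 0.395 mm.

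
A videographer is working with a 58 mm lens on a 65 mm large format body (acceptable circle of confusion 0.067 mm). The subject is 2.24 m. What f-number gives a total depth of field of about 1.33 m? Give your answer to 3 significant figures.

f/6.32

Write h = H − f = f²/(N·c). The thin-lens limits are Dn = s·h/(h + (s−f)) and Df = s·h/(h − (s−f)), so DoF = Df − Dn = 2·s·(s−f)·h / (h² − (s−f)²).
That is a quadratic in h: DoF·h² − 2·s·(s−f)·h − DoF·(s−f)² = 0 ⇒ h = (s−f)·(s + √(s² + DoF²)) / DoF = 2182 × (2240 + √(2240² + 1330²)) / 1330 = 2182 × (2240 + 2605.09) / 1330 ≈ 7948.9 mm.
Then N = f²/(c·h) = 58² / (0.067 × 7948.9) = 3364 / 532.57 ≈ 6.32.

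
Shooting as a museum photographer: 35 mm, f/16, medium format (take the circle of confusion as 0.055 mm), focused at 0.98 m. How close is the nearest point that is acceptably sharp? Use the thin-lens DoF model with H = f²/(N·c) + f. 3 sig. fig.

Hyperfocal distance H = f²/(N·c) + f = 35²/(16 × 0.055) + 35 = 1225/0.88 + 35 ≈ 1427.0 mm ≈ 1.427 m.
Near limit Dn = s·(H − f)/(H + s − 2f) = 980 × (1427.0 − 35) / (1427.0 + 980 − 2 × 35) = 980 × 1392.0 / 2337.0 ≈ 583.73 mm ≈ 0.584 m.

0.584 m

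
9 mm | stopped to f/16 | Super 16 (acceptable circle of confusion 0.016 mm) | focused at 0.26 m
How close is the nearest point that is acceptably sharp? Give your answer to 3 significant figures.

145 mm

Hyperfocal distance H = f²/(N·c) + f = 9²/(16 × 0.016) + 9 = 81/0.256 + 9 ≈ 325.4 mm ≈ 0.325 m.
Near limit Dn = s·(H − f)/(H + s − 2f) = 260 × (325.4 − 9) / (325.4 + 260 − 2 × 9) = 260 × 316.4 / 567.4 ≈ 144.99 mm.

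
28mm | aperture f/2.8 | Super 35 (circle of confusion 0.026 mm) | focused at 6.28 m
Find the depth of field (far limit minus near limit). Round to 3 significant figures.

11.0 m

Hyperfocal distance H = f²/(N·c) + f = 28²/(2.8 × 0.026) + 28 = 784/0.0728 + 28 ≈ 10797.2 mm ≈ 10.80 m.
Near limit Dn = s·(H − f)/(H + s − 2f) = 6280 × (10797.2 − 28) / (10797.2 + 6280 − 2 × 28) = 6280 × 10769.2 / 17021.2 ≈ 3973 mm.
Far limit Df = s·(H − f)/(H − s) = 6280 × (10797.2 − 28) / (10797.2 − 6280) = 6280 × 10769.2 / 4517.2 ≈ 14972 mm.
Depth of field = Df − Dn = 14972 − 3973 ≈ 10999 mm ≈ 11.0 m.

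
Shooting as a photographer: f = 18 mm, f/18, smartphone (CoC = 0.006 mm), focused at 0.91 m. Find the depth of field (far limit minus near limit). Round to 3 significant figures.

0.594 m

Hyperfocal distance H = f²/(N·c) + f = 18²/(18 × 0.006) + 18 = 324/0.108 + 18 ≈ 3018.0 mm ≈ 3.018 m.
Near limit Dn = s·(H − f)/(H + s − 2f) = 910 × (3018.0 − 18) / (3018.0 + 910 − 2 × 18) = 910 × 3000.0 / 3892.0 ≈ 701.44 mm.
Far limit Df = s·(H − f)/(H − s) = 910 × (3018.0 − 18) / (3018.0 − 910) = 910 × 3000.0 / 2108.0 ≈ 1295.07 mm.
Depth of field = Df − Dn = 1295.07 − 701.44 ≈ 593.63 mm ≈ 0.594 m.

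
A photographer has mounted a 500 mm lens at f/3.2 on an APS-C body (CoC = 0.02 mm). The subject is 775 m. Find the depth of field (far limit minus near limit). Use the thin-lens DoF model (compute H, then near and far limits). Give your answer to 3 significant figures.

320 m

Hyperfocal distance H = f²/(N·c) + f = 500²/(3.2 × 0.02) + 500 = 250000/0.064 + 500 ≈ 3906750.0 mm ≈ 3907 m.
Near limit Dn = s·(H − f)/(H + s − 2f) = 775000 × (3906750.0 − 500) / (3906750.0 + 775000 − 2 × 500) = 775000 × 3906250.0 / 4680750.0 ≈ 646765 mm.
Far limit Df = s·(H − f)/(H − s) = 775000 × (3906750.0 − 500) / (3906750.0 − 775000) = 775000 × 3906250.0 / 3131750.0 ≈ 966662 mm.
Depth of field = Df − Dn = 966662 − 646765 ≈ 319897 mm ≈ 320 m.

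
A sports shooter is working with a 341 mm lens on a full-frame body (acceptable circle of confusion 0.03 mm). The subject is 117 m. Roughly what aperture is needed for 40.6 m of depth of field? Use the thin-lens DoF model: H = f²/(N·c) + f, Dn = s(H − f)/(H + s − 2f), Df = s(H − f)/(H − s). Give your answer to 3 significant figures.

Write h = H − f = f²/(N·c). The thin-lens limits are Dn = s·h/(h + (s−f)) and Df = s·h/(h − (s−f)), so DoF = Df − Dn = 2·s·(s−f)·h / (h² − (s−f)²).
That is a quadratic in h: DoF·h² − 2·s·(s−f)·h − DoF·(s−f)² = 0 ⇒ h = (s−f)·(s + √(s² + DoF²)) / DoF = 116659 × (117000 + √(117000² + 40600²)) / 40600 = 116659 × (117000 + 123844) / 40600 ≈ 692035 mm.
Then N = f²/(c·h) = 341² / (0.03 × 692035) = 116281 / 20761 ≈ 5.60.

f/5.60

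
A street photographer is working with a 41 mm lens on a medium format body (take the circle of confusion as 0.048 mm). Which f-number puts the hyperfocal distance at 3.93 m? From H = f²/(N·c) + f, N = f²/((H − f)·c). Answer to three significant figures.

Rearrange H = f²/(N·c) + f for N: N = f² / ((H − f)·c).
N = 41² / ((3930 − 41) × 0.048) = 1681 / 186.7 ≈ 9.01.

f/9.01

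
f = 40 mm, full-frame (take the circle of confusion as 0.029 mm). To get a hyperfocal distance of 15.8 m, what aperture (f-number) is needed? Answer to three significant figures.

f/3.50

Rearrange H = f²/(N·c) + f for N: N = f² / ((H − f)·c).
N = 40² / ((15800 − 40) × 0.029) = 1600 / 457.0 ≈ 3.50.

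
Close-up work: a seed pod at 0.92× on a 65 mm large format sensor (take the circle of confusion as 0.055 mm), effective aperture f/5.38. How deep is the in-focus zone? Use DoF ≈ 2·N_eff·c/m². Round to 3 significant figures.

At magnification m, DoF ≈ 2·N_eff·c/m² = 2 × 5.38 × 0.055 / 0.92² = 0.5918 / 0.8464 ≈ 0.699 mm.

0.699 mm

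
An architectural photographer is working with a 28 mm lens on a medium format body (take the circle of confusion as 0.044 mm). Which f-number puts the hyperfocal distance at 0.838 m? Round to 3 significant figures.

f/22

Rearrange H = f²/(N·c) + f for N: N = f² / ((H − f)·c).
N = 28² / ((838 − 28) × 0.044) = 784 / 35.64 ≈ 22.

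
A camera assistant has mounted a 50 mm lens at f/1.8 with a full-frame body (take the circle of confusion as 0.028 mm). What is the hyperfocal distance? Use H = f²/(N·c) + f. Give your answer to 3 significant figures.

Hyperfocal distance H = f²/(N·c) + f = 50²/(1.8 × 0.028) + 50 = 2500/0.0504 + 50 ≈ 49653.2 mm ≈ 49.7 m.

49.7 m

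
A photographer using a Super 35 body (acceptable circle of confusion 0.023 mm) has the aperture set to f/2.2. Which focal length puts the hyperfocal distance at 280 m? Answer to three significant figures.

From H = f²/(N·c) + f, with f ≪ H: f ≈ √(H·N·c) = √(280000 × 2.2 × 0.023) = √14168 ≈ 119.0 mm.
The +f correction barely moves this — solving exactly, f² + N·c·f − N·c·H = 0 ⇒ f = (−N·c + √((N·c)² + 4·N·c·H))/2 = (−0.0506 + √56672)/2 ≈ 119.00 mm, so f ≈ 119 mm.

119 mm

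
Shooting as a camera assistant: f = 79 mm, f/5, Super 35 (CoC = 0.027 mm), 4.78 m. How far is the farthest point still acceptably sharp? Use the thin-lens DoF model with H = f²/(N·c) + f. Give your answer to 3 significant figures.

5.32 m

Hyperfocal distance H = f²/(N·c) + f = 79²/(5 × 0.027) + 79 = 6241/0.135 + 79 ≈ 46308.6 mm ≈ 46.31 m.
Far limit Df = s·(H − f)/(H − s) = 4780 × (46308.6 − 79) / (46308.6 − 4780) = 4780 × 46229.6 / 41528.6 ≈ 5321.1 mm ≈ 5.32 m.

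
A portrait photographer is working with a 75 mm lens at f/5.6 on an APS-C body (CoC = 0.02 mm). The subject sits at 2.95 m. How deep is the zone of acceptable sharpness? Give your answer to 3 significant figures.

339 mm

Hyperfocal distance H = f²/(N·c) + f = 75²/(5.6 × 0.02) + 75 = 5625/0.112 + 75 ≈ 50298.2 mm ≈ 50.30 m.
Near limit Dn = s·(H − f)/(H + s − 2f) = 2950 × (50298.2 − 75) / (50298.2 + 2950 − 2 × 75) = 2950 × 50223.2 / 53098.2 ≈ 2790.27 mm.
Far limit Df = s·(H − f)/(H − s) = 2950 × (50298.2 − 75) / (50298.2 − 2950) = 2950 × 50223.2 / 47348.2 ≈ 3129.13 mm.
Depth of field = Df − Dn = 3129.13 − 2790.27 ≈ 338.86 mm.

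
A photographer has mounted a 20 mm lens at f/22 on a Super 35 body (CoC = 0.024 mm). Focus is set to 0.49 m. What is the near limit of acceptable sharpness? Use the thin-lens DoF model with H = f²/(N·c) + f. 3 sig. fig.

302 mm

Hyperfocal distance H = f²/(N·c) + f = 20²/(22 × 0.024) + 20 = 400/0.528 + 20 ≈ 777.6 mm ≈ 0.778 m.
Near limit Dn = s·(H − f)/(H + s − 2f) = 490 × (777.6 − 20) / (777.6 + 490 − 2 × 20) = 490 × 757.6 / 1227.6 ≈ 302.39 mm.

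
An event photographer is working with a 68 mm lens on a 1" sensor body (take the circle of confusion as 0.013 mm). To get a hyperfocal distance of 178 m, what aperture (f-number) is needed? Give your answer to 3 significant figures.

f/2.00

Rearrange H = f²/(N·c) + f for N: N = f² / ((H − f)·c).
N = 68² / ((178000 − 68) × 0.013) = 4624 / 2313 ≈ 2.00.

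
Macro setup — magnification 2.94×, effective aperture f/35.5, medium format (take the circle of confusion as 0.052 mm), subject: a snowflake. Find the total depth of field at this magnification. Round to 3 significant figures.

At magnification m, DoF ≈ 2·N_eff·c/m² = 2 × 35.5 × 0.052 / 2.94² = 3.692 / 8.644 ≈ 0.427 mm.

0.427 mm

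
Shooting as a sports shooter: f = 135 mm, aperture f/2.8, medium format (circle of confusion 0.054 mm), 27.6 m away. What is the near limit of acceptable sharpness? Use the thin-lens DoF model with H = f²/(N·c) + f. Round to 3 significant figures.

Hyperfocal distance H = f²/(N·c) + f = 135²/(2.8 × 0.054) + 135 = 18225/0.1512 + 135 ≈ 120670.7 mm ≈ 120.7 m.
Near limit Dn = s·(H − f)/(H + s − 2f) = 27600 × (120670.7 − 135) / (120670.7 + 27600 − 2 × 135) = 27600 × 120535.7 / 148000.7 ≈ 22478 mm ≈ 22.5 m.

22.5 m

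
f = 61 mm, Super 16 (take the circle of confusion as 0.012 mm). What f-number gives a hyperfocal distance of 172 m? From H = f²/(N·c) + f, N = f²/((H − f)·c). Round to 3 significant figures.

Rearrange H = f²/(N·c) + f for N: N = f² / ((H − f)·c).
N = 61² / ((172000 − 61) × 0.012) = 3721 / 2063 ≈ 1.80.

f/1.80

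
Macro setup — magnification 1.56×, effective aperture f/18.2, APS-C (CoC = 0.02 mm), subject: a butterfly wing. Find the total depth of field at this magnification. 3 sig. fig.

0.299 mm

At magnification m, DoF ≈ 2·N_eff·c/m² = 2 × 18.2 × 0.02 / 1.56² = 0.728 / 2.434 ≈ 0.299 mm.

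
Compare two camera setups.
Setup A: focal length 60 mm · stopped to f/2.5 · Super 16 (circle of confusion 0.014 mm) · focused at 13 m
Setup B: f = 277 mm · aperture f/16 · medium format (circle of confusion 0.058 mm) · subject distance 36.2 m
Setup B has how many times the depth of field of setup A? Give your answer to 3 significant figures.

11.7

Setup A: H = 60²/(2.5×0.014) + 60 ≈ 102917.1 mm; DoF = Df − Dn = 14870.8 − 11547.3 ≈ 3323.5 mm.
Setup B: H = 277²/(16×0.058) + 277 ≈ 82959.1 mm; DoF = Df − Dn = 64011 − 25236 ≈ 38775 mm.
Ratio = 38775 / 3323.5 ≈ 11.7.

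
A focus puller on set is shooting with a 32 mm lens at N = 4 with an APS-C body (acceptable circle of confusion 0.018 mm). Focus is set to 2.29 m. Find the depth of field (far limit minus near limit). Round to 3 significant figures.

0.746 m

Hyperfocal distance H = f²/(N·c) + f = 32²/(4 × 0.018) + 32 = 1024/0.072 + 32 ≈ 14254.2 mm ≈ 14.25 m.
Near limit Dn = s·(H − f)/(H + s − 2f) = 2290 × (14254.2 − 32) / (14254.2 + 2290 − 2 × 32) = 2290 × 14222.2 / 16480.2 ≈ 1976.24 mm.
Far limit Df = s·(H − f)/(H − s) = 2290 × (14254.2 − 32) / (14254.2 − 2290) = 2290 × 14222.2 / 11964.2 ≈ 2722.19 mm.
Depth of field = Df − Dn = 2722.19 − 1976.24 ≈ 745.95 mm ≈ 0.746 m.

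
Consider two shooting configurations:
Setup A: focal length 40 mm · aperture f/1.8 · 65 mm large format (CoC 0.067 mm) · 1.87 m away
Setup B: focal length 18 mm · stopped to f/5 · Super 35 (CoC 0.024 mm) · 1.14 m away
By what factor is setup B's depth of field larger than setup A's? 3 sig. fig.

Setup A: H = 40²/(1.8×0.067) + 40 ≈ 13307.0 mm; DoF = Df − Dn = 2169.21 − 1643.33 ≈ 525.88 mm.
Setup B: H = 18²/(5×0.024) + 18 ≈ 2718.0 mm; DoF = Df − Dn = 1950.6 − 805.3 ≈ 1145.3 mm.
Ratio = 1145.3 / 525.88 ≈ 2.18.

2.18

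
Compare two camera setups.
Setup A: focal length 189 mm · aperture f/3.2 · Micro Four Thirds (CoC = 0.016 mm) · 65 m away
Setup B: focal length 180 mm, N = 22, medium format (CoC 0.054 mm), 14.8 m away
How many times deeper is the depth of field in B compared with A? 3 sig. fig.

Setup A: H = 189²/(3.2×0.016) + 189 ≈ 697864.8 mm; DoF = Df − Dn = 71657 − 59475 ≈ 12182 mm.
Setup B: H = 180²/(22×0.054) + 180 ≈ 27452.7 mm; DoF = Df − Dn = 31901 − 9635 ≈ 22266 mm.
Ratio = 22266 / 12182 ≈ 1.83.

1.83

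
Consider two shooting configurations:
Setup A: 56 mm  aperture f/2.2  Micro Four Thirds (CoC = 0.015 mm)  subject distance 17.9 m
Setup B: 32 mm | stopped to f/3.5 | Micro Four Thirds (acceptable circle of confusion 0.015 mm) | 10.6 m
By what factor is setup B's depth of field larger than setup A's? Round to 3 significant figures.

2.33

Setup A: H = 56²/(2.2×0.015) + 56 ≈ 95086.3 mm; DoF = Df − Dn = 22038.1 − 15070.2 ≈ 6967.9 mm.
Setup B: H = 32²/(3.5×0.015) + 32 ≈ 19536.8 mm; DoF = Df − Dn = 23135 − 6875 ≈ 16260 mm.
Ratio = 16260 / 6967.9 ≈ 2.33.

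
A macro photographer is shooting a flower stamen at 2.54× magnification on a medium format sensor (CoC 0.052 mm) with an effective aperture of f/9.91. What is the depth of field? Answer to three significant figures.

At magnification m, DoF ≈ 2·N_eff·c/m² = 2 × 9.91 × 0.052 / 2.54² = 1.031 / 6.452 ≈ 0.16 mm.

0.160 mm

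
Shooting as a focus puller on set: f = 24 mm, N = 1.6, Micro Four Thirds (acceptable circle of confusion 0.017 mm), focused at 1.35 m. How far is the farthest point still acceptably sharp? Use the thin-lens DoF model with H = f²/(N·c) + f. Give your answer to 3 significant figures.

Hyperfocal distance H = f²/(N·c) + f = 24²/(1.6 × 0.017) + 24 = 576/0.0272 + 24 ≈ 21200.5 mm ≈ 21.20 m.
Far limit Df = s·(H − f)/(H − s) = 1350 × (21200.5 − 24) / (21200.5 − 1350) = 1350 × 21176.5 / 19850.5 ≈ 1440.2 mm ≈ 1.44 m.

1.44 m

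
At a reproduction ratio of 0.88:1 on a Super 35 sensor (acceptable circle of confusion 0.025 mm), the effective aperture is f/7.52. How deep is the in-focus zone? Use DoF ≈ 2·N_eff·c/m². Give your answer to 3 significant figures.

At magnification m, DoF ≈ 2·N_eff·c/m² = 2 × 7.52 × 0.025 / 0.88² = 0.376 / 0.7744 ≈ 0.486 mm.

0.486 mm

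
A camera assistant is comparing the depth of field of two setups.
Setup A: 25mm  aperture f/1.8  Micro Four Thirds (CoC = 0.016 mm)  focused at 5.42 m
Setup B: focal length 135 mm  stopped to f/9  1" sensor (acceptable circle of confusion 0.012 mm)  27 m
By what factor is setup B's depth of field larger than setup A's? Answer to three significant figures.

3.07

Setup A: H = 25²/(1.8×0.016) + 25 ≈ 21726.4 mm; DoF = Df − Dn = 7213.2 − 4340.9 ≈ 2872.3 mm.
Setup B: H = 135²/(9×0.012) + 135 ≈ 168885.0 mm; DoF = Df − Dn = 32112.3 − 23291.9 ≈ 8820.4 mm.
Ratio = 8820.4 / 2872.3 ≈ 3.07.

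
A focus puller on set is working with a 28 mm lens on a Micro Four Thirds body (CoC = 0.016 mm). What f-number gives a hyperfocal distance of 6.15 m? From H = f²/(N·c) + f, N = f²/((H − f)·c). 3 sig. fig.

f/8

Rearrange H = f²/(N·c) + f for N: N = f² / ((H − f)·c).
N = 28² / ((6150 − 28) × 0.016) = 784 / 97.95 ≈ 8.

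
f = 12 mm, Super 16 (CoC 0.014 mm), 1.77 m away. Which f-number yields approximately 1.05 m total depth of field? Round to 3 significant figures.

Write h = H − f = f²/(N·c). The thin-lens limits are Dn = s·h/(h + (s−f)) and Df = s·h/(h − (s−f)), so DoF = Df − Dn = 2·s·(s−f)·h / (h² − (s−f)²).
That is a quadratic in h: DoF·h² − 2·s·(s−f)·h − DoF·(s−f)² = 0 ⇒ h = (s−f)·(s + √(s² + DoF²)) / DoF = 1758 × (1770 + √(1770² + 1050²)) / 1050 = 1758 × (1770 + 2058.01) / 1050 ≈ 6409.2 mm.
Then N = f²/(c·h) = 12² / (0.014 × 6409.2) = 144 / 89.729 ≈ 1.60.

f/1.60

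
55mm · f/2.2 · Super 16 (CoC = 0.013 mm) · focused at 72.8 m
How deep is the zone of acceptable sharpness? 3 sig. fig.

190 m

Hyperfocal distance H = f²/(N·c) + f = 55²/(2.2 × 0.013) + 55 = 3025/0.0286 + 55 ≈ 105824.2 mm ≈ 105.8 m.
Near limit Dn = s·(H − f)/(H + s − 2f) = 72800 × (105824.2 − 55) / (105824.2 + 72800 − 2 × 55) = 72800 × 105769.2 / 178514.2 ≈ 43134 mm.
Far limit Df = s·(H − f)/(H − s) = 72800 × (105824.2 − 55) / (105824.2 − 72800) = 72800 × 105769.2 / 33024.2 ≈ 233162 mm.
Depth of field = Df − Dn = 233162 − 43134 ≈ 190028 mm ≈ 190 m.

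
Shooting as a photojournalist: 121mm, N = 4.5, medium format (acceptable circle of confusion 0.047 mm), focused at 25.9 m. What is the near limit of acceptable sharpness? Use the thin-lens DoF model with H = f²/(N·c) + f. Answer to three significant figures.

Hyperfocal distance H = f²/(N·c) + f = 121²/(4.5 × 0.047) + 121 = 14641/0.2115 + 121 ≈ 69345.6 mm ≈ 69.35 m.
Near limit Dn = s·(H − f)/(H + s − 2f) = 25900 × (69345.6 − 121) / (69345.6 + 25900 − 2 × 121) = 25900 × 69224.6 / 95003.6 ≈ 18872 mm ≈ 18.9 m.

18.9 m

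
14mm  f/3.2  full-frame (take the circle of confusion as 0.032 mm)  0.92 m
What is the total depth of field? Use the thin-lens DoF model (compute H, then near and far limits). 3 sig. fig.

1.12 m

Hyperfocal distance H = f²/(N·c) + f = 14²/(3.2 × 0.032) + 14 = 196/0.1024 + 14 ≈ 1928.1 mm ≈ 1.928 m.
Near limit Dn = s·(H − f)/(H + s − 2f) = 920 × (1928.1 − 14) / (1928.1 + 920 − 2 × 14) = 920 × 1914.1 / 2820.1 ≈ 624.4 mm.
Far limit Df = s·(H − f)/(H − s) = 920 × (1928.1 − 14) / (1928.1 − 920) = 920 × 1914.1 / 1008.1 ≈ 1746.9 mm.
Depth of field = Df − Dn = 1746.9 − 624.4 ≈ 1122.5 mm ≈ 1.12 m.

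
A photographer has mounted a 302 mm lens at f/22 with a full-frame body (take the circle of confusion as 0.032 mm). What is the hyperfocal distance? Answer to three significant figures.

Hyperfocal distance H = f²/(N·c) + f = 302²/(22 × 0.032) + 302 = 91204/0.704 + 302 ≈ 129853.1 mm ≈ 130 m.

130 m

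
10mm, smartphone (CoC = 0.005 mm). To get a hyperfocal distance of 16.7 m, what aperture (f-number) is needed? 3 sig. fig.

f/1.20

Rearrange H = f²/(N·c) + f for N: N = f² / ((H − f)·c).
N = 10² / ((16700 − 10) × 0.005) = 100 / 83.45 ≈ 1.20.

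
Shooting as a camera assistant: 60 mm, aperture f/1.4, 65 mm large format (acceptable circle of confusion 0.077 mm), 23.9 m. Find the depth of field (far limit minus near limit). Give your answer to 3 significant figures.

69.6 m

Hyperfocal distance H = f²/(N·c) + f = 60²/(1.4 × 0.077) + 60 = 3600/0.1078 + 60 ≈ 33455.2 mm ≈ 33.46 m.
Near limit Dn = s·(H − f)/(H + s − 2f) = 23900 × (33455.2 − 60) / (33455.2 + 23900 − 2 × 60) = 23900 × 33395.2 / 57235.2 ≈ 13945 mm.
Far limit Df = s·(H − f)/(H − s) = 23900 × (33455.2 − 60) / (33455.2 − 23900) = 23900 × 33395.2 / 9555.2 ≈ 83530 mm.
Depth of field = Df − Dn = 83530 − 13945 ≈ 69585 mm ≈ 69.6 m.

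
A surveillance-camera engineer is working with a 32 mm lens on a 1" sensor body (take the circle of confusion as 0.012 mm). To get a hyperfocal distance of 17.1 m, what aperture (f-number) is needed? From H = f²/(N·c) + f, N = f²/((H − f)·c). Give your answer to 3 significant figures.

Rearrange H = f²/(N·c) + f for N: N = f² / ((H − f)·c).
N = 32² / ((17100 − 32) × 0.012) = 1024 / 204.8 ≈ 5.

f/5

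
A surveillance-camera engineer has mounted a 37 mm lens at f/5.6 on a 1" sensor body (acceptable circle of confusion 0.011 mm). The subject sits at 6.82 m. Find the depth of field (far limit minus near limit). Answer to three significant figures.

Hyperfocal distance H = f²/(N·c) + f = 37²/(5.6 × 0.011) + 37 = 1369/0.0616 + 37 ≈ 22261.0 mm ≈ 22.26 m.
Near limit Dn = s·(H − f)/(H + s − 2f) = 6820 × (22261.0 − 37) / (22261.0 + 6820 − 2 × 37) = 6820 × 22224.0 / 29007.0 ≈ 5225.2 mm.
Far limit Df = s·(H − f)/(H − s) = 6820 × (22261.0 − 37) / (22261.0 − 6820) = 6820 × 22224.0 / 15441.0 ≈ 9815.9 mm.
Depth of field = Df − Dn = 9815.9 − 5225.2 ≈ 4590.7 mm ≈ 4.59 m.

4.59 m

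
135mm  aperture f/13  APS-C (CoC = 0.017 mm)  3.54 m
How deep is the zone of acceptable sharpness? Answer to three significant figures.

Hyperfocal distance H = f²/(N·c) + f = 135²/(13 × 0.017) + 135 = 18225/0.221 + 135 ≈ 82601.1 mm ≈ 82.60 m.
Near limit Dn = s·(H − f)/(H + s − 2f) = 3540 × (82601.1 − 135) / (82601.1 + 3540 − 2 × 135) = 3540 × 82466.1 / 85871.1 ≈ 3399.63 mm.
Far limit Df = s·(H − f)/(H − s) = 3540 × (82601.1 − 135) / (82601.1 − 3540) = 3540 × 82466.1 / 79061.1 ≈ 3692.46 mm.
Depth of field = Df − Dn = 3692.46 − 3399.63 ≈ 292.83 mm.

293 mm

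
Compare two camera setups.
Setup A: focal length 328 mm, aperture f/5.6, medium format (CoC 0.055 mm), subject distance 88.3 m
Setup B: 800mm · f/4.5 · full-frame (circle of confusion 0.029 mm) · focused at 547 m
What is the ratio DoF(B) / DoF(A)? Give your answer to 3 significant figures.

Setup A: H = 328²/(5.6×0.055) + 328 ≈ 349626.7 mm; DoF = Df − Dn = 118025 − 70535 ≈ 47490 mm.
Setup B: H = 800²/(4.5×0.029) + 800 ≈ 4905014.6 mm; DoF = Df − Dn = 615557 − 492184 ≈ 123373 mm.
Ratio = 123373 / 47490 ≈ 2.60.

2.60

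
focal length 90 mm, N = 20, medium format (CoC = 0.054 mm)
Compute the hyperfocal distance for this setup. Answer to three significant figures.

Hyperfocal distance H = f²/(N·c) + f = 90²/(20 × 0.054) + 90 = 8100/1.08 + 90 ≈ 7590.0 mm ≈ 7.59 m.

7.59 m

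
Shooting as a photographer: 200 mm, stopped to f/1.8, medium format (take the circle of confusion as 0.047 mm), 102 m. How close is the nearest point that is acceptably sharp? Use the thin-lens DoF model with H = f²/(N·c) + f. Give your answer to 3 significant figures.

83.9 m

Hyperfocal distance H = f²/(N·c) + f = 200²/(1.8 × 0.047) + 200 = 40000/0.0846 + 200 ≈ 473013.2 mm ≈ 473.0 m.
Near limit Dn = s·(H − f)/(H + s − 2f) = 102000 × (473013.2 − 200) / (473013.2 + 102000 − 2 × 200) = 102000 × 472813.2 / 574613.2 ≈ 83929 mm ≈ 83.9 m.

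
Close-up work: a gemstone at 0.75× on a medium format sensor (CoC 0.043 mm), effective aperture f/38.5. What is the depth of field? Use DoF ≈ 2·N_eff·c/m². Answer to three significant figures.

At magnification m, DoF ≈ 2·N_eff·c/m² = 2 × 38.5 × 0.043 / 0.75² = 3.311 / 0.5625 ≈ 5.89 mm.

5.89 mm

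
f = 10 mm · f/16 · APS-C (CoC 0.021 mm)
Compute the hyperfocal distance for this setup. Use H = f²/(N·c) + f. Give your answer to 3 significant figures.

Hyperfocal distance H = f²/(N·c) + f = 10²/(16 × 0.021) + 10 = 100/0.336 + 10 ≈ 307.6 mm ≈ 0.308 m.

308 mm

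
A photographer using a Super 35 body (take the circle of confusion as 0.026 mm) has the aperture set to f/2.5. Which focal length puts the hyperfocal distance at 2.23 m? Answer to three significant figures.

12.0 mm

From H = f²/(N·c) + f, with f ≪ H: f ≈ √(H·N·c) = √(2230 × 2.5 × 0.026) = √144.95 ≈ 12.04 mm.
The +f correction barely moves this — solving exactly, f² + N·c·f − N·c·H = 0 ⇒ f = (−N·c + √((N·c)² + 4·N·c·H))/2 = (−0.065 + √579.80)/2 ≈ 12.007 mm, so f ≈ 12.0 mm.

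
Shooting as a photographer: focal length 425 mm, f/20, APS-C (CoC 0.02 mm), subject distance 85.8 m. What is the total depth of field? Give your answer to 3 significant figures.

Hyperfocal distance H = f²/(N·c) + f = 425²/(20 × 0.02) + 425 = 180625/0.4 + 425 ≈ 451987.5 mm ≈ 452.0 m.
Near limit Dn = s·(H − f)/(H + s − 2f) = 85800 × (451987.5 − 425) / (451987.5 + 85800 − 2 × 425) = 85800 × 451562.5 / 536937.5 ≈ 72157 mm.
Far limit Df = s·(H − f)/(H − s) = 85800 × (451987.5 − 425) / (451987.5 − 85800) = 85800 × 451562.5 / 366187.5 ≈ 105804 mm.
Depth of field = Df − Dn = 105804 − 72157 ≈ 33647 mm ≈ 33.6 m.

33.6 m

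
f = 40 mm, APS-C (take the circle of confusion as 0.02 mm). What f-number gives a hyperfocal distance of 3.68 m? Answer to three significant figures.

Rearrange H = f²/(N·c) + f for N: N = f² / ((H − f)·c).
N = 40² / ((3680 − 40) × 0.02) = 1600 / 72.80 ≈ 22.

f/22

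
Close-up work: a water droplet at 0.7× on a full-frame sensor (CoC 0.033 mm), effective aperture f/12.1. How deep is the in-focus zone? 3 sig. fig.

At magnification m, DoF ≈ 2·N_eff·c/m² = 2 × 12.1 × 0.033 / 0.7² = 0.7986 / 0.49 ≈ 1.63 mm.

1.63 mm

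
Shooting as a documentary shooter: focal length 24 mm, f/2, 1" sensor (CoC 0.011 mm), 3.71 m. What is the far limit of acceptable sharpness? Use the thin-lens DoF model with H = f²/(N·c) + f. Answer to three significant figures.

4.32 m

Hyperfocal distance H = f²/(N·c) + f = 24²/(2 × 0.011) + 24 = 576/0.022 + 24 ≈ 26205.8 mm ≈ 26.21 m.
Far limit Df = s·(H − f)/(H − s) = 3710 × (26205.8 − 24) / (26205.8 − 3710) = 3710 × 26181.8 / 22495.8 ≈ 4317.9 mm ≈ 4.32 m.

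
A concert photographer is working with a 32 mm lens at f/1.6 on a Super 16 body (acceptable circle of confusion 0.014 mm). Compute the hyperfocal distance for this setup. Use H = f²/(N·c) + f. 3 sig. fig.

45.7 m

Hyperfocal distance H = f²/(N·c) + f = 32²/(1.6 × 0.014) + 32 = 1024/0.0224 + 32 ≈ 45746.3 mm ≈ 45.7 m.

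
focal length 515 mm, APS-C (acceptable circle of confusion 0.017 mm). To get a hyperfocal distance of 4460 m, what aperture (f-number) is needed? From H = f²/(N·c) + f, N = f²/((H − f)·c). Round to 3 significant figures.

Rearrange H = f²/(N·c) + f for N: N = f² / ((H − f)·c).
N = 515² / ((4460000 − 515) × 0.017) = 265225 / 75811 ≈ 3.50.

f/3.50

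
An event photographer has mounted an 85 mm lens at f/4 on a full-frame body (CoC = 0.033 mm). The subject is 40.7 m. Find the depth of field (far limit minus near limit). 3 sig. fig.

Hyperfocal distance H = f²/(N·c) + f = 85²/(4 × 0.033) + 85 = 7225/0.132 + 85 ≈ 54819.8 mm ≈ 54.82 m.
Near limit Dn = s·(H − f)/(H + s − 2f) = 40700 × (54819.8 − 85) / (54819.8 + 40700 − 2 × 85) = 40700 × 54734.8 / 95349.8 ≈ 23364 mm.
Far limit Df = s·(H − f)/(H − s) = 40700 × (54819.8 − 85) / (54819.8 − 40700) = 40700 × 54734.8 / 14119.8 ≈ 157771 mm.
Depth of field = Df − Dn = 157771 − 23364 ≈ 134407 mm ≈ 134 m.

134 m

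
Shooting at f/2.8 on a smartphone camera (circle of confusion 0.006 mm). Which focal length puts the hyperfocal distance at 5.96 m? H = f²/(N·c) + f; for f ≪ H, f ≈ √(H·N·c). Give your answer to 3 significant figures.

10.0 mm

From H = f²/(N·c) + f, with f ≪ H: f ≈ √(H·N·c) = √(5960 × 2.8 × 0.006) = √100.13 ≈ 10.01 mm.
The +f correction barely moves this — solving exactly, f² + N·c·f − N·c·H = 0 ⇒ f = (−N·c + √((N·c)² + 4·N·c·H))/2 = (−0.0168 + √400.51)/2 ≈ 9.9980 mm, so f ≈ 10.0 mm.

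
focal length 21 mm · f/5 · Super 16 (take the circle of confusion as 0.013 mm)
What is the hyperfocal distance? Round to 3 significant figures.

6.81 m

Hyperfocal distance H = f²/(N·c) + f = 21²/(5 × 0.013) + 21 = 441/0.065 + 21 ≈ 6805.6 mm ≈ 6.81 m.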